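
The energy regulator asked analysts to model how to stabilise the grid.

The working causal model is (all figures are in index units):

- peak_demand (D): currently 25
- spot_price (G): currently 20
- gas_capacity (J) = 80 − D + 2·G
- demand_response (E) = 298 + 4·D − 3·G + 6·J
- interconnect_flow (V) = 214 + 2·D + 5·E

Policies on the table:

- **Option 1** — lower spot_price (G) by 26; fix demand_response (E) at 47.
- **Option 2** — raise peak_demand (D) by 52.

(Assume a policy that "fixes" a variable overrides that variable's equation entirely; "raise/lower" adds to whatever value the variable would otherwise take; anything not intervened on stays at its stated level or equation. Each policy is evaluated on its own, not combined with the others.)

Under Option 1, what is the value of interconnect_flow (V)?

499

Option 1 (G − 26, E := 47):
  D = 25
  G = 20 − 26 = -6
  J = 80 − 25 + 2·(-6) = 43
  E = 47
  V = 214 + 2·25 + 5·47 = 499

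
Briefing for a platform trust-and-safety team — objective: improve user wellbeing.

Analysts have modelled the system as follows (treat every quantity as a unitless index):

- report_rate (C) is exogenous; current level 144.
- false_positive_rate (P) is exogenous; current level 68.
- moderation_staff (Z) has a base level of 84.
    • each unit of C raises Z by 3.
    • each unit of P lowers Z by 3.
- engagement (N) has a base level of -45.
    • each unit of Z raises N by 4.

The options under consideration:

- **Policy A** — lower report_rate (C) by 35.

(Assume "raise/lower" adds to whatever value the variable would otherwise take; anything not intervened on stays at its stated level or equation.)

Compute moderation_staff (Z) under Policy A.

Policy A (C − 35):
  C = 144 − 35 = 109
  P = 68
  Z = 84 + 3·109 − 3·68 = 207

207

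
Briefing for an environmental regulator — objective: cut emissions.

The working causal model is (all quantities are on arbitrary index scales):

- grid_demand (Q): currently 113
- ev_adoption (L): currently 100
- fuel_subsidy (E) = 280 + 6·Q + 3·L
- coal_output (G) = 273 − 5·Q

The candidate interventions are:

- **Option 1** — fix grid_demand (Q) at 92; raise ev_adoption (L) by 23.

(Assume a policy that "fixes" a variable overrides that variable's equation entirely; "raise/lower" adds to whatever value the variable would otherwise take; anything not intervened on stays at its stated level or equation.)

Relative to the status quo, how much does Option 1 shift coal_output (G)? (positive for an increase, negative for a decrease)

Baseline:
  Q = 113
  G = 273 − 5·113 = -292
Option 1 (Q := 92, L + 23):
  Q = 92
  G = 273 − 5·92 = -187
Change in G: -187 − (-292) = 105

105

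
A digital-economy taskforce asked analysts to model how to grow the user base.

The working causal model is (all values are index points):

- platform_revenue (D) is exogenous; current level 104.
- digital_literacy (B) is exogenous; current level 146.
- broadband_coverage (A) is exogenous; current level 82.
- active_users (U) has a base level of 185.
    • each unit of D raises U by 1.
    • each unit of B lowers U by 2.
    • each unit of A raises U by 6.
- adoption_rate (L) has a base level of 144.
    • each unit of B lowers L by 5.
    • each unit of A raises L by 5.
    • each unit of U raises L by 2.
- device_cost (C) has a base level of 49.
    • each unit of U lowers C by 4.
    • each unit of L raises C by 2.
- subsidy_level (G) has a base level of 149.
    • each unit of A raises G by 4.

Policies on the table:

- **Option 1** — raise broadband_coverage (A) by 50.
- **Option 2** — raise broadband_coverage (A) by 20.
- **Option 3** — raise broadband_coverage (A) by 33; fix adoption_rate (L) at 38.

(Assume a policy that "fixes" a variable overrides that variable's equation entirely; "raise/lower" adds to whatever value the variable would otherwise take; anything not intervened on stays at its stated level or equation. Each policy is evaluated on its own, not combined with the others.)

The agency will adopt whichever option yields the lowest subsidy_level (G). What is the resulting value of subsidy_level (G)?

557

Option 1 (A + 50):
  A = 82 + 50 = 132
  G = 149 + 4·132 = 677
Option 2 (A + 20):
  A = 82 + 20 = 102
  G = 149 + 4·102 = 557
Option 3 (A + 33, L := 38):
  A = 82 + 33 = 115
  G = 149 + 4·115 = 609
Comparing — Option 1: G=677, Option 2: G=557, Option 3: G=609. Lowest is 557 (Option 2).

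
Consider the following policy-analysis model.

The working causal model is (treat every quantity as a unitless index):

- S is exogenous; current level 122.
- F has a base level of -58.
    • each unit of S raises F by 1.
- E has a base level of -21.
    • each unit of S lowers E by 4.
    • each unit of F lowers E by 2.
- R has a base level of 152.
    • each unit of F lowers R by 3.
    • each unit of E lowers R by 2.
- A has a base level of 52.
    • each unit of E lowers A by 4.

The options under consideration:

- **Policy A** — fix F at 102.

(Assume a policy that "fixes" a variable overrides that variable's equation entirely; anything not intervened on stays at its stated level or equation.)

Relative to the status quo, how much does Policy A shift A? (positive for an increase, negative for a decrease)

304

Baseline:
  S = 122
  F = -58 + 122 = 64
  E = -21 − 4·122 − 2·64 = -637
  A = 52 − 4·(-637) = 2600
Policy A (F := 102):
  S = 122
  F = 102
  E = -21 − 4·122 − 2·102 = -713
  A = 52 − 4·(-713) = 2904
Change in A: 2904 − 2600 = 304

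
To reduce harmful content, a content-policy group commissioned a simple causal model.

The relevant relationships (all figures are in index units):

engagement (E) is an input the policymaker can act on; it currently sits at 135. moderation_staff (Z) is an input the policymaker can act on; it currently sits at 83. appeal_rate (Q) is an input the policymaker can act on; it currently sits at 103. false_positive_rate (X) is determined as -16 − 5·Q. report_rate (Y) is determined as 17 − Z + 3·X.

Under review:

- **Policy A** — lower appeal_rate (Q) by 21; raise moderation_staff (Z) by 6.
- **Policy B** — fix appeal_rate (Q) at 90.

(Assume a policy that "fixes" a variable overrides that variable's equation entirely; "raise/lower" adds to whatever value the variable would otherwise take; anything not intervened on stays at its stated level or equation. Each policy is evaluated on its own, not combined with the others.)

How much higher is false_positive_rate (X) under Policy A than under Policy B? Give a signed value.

40

Policy A (Q − 21, Z + 6):
  Q = 103 − 21 = 82
  X = -16 − 5·82 = -426
Policy B (Q := 90):
  Q = 90
  X = -16 − 5·90 = -466
X: -426 − (-466) = 40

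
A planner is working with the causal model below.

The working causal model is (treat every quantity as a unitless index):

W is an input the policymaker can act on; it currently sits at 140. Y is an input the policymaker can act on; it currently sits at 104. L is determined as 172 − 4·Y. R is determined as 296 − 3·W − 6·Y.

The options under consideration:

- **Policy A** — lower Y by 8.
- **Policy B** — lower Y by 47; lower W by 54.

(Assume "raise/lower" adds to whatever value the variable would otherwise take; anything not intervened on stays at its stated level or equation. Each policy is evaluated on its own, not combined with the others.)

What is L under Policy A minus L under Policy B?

-156

Policy A (Y − 8):
  Y = 104 − 8 = 96
  L = 172 − 4·96 = -212
Policy B (Y − 47, W − 54):
  Y = 104 − 47 = 57
  L = 172 − 4·57 = -56
L: -212 − (-56) = -156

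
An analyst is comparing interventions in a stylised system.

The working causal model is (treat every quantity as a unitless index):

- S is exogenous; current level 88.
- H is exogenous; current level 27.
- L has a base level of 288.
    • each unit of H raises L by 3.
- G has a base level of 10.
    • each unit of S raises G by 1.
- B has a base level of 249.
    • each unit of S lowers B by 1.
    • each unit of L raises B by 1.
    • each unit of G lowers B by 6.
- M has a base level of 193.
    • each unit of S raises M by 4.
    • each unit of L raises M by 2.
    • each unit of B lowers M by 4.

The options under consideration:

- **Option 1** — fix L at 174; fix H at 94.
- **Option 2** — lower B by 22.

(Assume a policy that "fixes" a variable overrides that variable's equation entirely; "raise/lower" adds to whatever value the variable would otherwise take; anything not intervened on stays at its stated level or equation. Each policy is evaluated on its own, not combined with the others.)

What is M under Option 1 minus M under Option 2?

Option 1 (L := 174, H := 94):
  S = 88
  H = 94
  L = 174
  G = 10 + 88 = 98
  B = 249 − 88 + 174 − 6·98 = -253
  M = 193 + 4·88 + 2·174 − 4·(-253) = 1905
Option 2 (B − 22):
  S = 88
  H = 27
  L = 288 + 3·27 = 369
  G = 10 + 88 = 98
  B = 249 − 88 + 369 − 6·98 (−22 from intervention) = -80
  M = 193 + 4·88 + 2·369 − 4·(-80) = 1603
M: 1905 − 1603 = 302

302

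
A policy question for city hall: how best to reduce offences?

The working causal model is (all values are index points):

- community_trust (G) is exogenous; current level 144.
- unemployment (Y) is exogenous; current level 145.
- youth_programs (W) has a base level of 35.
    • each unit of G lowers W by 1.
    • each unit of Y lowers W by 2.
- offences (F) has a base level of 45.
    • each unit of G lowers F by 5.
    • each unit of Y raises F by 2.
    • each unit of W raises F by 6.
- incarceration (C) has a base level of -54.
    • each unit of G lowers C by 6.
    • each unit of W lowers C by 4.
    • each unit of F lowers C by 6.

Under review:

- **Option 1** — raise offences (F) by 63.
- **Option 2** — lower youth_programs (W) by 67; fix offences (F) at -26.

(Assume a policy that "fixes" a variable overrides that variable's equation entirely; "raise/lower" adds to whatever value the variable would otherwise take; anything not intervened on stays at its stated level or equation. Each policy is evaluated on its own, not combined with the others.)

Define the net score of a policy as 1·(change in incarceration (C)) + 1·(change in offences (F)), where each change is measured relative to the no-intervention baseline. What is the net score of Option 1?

Baseline:
  G = 144
  Y = 145
  W = 35 − 144 − 2·145 = -399
  F = 45 − 5·144 + 2·145 + 6·(-399) = -2779
  C = -54 − 6·144 − 4·(-399) − 6·(-2779) = 17352
Option 1 (F + 63):
  G = 144
  Y = 145
  W = 35 − 144 − 2·145 = -399
  F = 45 − 5·144 + 2·145 + 6·(-399) (+63 from intervention) = -2716
  C = -54 − 6·144 − 4·(-399) − 6·(-2716) = 16974
ΔC = 16974 − 17352 = -378; ΔF = -2716 − (-2779) = 63
Score = 1·(-378) + 1·63 = -315

-315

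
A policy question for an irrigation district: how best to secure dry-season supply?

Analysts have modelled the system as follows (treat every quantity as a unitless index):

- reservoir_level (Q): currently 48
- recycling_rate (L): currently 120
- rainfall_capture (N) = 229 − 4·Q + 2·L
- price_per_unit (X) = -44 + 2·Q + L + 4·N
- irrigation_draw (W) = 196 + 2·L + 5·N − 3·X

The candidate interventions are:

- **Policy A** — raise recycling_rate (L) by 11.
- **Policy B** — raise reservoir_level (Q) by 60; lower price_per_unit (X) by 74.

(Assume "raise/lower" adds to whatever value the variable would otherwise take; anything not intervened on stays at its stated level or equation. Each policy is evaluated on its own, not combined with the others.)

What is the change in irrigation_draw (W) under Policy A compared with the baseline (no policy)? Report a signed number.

Baseline:
  Q = 48
  L = 120
  N = 229 − 4·48 + 2·120 = 277
  X = -44 + 2·48 + 120 + 4·277 = 1280
  W = 196 + 2·120 + 5·277 − 3·1280 = -2019
Policy A (L + 11):
  Q = 48
  L = 120 + 11 = 131
  N = 229 − 4·48 + 2·131 = 299
  X = -44 + 2·48 + 131 + 4·299 = 1379
  W = 196 + 2·131 + 5·299 − 3·1379 = -2184
Change in W: -2184 − (-2019) = -165

-165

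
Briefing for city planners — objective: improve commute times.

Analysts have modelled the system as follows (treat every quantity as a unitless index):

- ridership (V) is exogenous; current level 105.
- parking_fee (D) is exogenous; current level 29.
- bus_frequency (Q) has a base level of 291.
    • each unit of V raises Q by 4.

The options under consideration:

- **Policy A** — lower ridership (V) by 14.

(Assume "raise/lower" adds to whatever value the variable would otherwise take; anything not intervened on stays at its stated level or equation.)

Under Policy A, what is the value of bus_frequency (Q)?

Policy A (V − 14):
  V = 105 − 14 = 91
  Q = 291 + 4·91 = 655

655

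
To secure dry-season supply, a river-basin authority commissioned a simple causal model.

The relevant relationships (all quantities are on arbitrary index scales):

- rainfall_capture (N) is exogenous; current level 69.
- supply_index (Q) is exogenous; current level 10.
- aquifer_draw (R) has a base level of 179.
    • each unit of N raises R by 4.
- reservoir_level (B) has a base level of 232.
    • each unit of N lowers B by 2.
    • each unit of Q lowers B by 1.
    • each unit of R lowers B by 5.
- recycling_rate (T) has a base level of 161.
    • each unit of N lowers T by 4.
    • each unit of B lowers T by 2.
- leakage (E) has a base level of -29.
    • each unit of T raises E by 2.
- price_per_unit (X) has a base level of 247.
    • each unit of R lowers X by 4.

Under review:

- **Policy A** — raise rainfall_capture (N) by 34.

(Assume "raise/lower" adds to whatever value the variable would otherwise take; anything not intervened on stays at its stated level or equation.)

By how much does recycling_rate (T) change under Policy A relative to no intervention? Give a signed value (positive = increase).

1360

Baseline:
  N = 69
  Q = 10
  R = 179 + 4·69 = 455
  B = 232 − 2·69 − 10 − 5·455 = -2191
  T = 161 − 4·69 − 2·(-2191) = 4267
Policy A (N + 34):
  N = 69 + 34 = 103
  Q = 10
  R = 179 + 4·103 = 591
  B = 232 − 2·103 − 10 − 5·591 = -2939
  T = 161 − 4·103 − 2·(-2939) = 5627
Change in T: 5627 − 4267 = 1360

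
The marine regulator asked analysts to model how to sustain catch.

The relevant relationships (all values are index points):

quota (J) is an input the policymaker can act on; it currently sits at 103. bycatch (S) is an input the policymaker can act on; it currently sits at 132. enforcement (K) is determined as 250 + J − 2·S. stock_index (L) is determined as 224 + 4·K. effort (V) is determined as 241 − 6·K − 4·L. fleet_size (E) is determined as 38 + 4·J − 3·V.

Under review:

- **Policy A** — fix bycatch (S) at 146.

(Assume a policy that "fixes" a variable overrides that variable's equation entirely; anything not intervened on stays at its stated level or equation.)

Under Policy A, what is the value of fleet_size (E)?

6441

Policy A (S := 146):
  J = 103
  S = 146
  K = 250 + 103 − 2·146 = 61
  L = 224 + 4·61 = 468
  V = 241 − 6·61 − 4·468 = -1997
  E = 38 + 4·103 − 3·(-1997) = 6441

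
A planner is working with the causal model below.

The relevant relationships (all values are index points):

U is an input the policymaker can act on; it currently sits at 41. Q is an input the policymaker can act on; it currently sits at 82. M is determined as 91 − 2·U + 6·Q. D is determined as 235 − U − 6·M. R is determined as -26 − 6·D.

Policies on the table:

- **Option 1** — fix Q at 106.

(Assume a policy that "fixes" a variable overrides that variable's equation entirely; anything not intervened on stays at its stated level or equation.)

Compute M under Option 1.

Option 1 (Q := 106):
  U = 41
  Q = 106
  M = 91 − 2·41 + 6·106 = 645

645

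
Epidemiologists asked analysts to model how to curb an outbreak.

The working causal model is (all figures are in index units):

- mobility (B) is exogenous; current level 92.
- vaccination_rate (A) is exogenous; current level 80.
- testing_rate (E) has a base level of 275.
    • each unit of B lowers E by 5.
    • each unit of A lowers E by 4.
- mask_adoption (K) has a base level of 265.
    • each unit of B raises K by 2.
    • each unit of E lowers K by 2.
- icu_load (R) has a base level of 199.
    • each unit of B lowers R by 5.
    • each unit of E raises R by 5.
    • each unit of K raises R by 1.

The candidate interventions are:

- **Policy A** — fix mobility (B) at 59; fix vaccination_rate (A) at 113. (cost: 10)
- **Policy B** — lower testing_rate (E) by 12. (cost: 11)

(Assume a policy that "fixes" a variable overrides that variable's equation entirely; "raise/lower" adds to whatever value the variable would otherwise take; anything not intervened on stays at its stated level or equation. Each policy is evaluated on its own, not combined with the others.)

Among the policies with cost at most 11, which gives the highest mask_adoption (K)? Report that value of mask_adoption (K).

1483

Policy A (B := 59, A := 113):
  B = 59
  A = 113
  E = 275 − 5·59 − 4·113 = -472
  K = 265 + 2·59 − 2·(-472) = 1327
Policy B (E − 12):
  B = 92
  A = 80
  E = 275 − 5·92 − 4·80 (−12 from intervention) = -517
  K = 265 + 2·92 − 2·(-517) = 1483
Comparing — Policy A: K=1327, Policy B: K=1483. Highest is 1483 (Policy B).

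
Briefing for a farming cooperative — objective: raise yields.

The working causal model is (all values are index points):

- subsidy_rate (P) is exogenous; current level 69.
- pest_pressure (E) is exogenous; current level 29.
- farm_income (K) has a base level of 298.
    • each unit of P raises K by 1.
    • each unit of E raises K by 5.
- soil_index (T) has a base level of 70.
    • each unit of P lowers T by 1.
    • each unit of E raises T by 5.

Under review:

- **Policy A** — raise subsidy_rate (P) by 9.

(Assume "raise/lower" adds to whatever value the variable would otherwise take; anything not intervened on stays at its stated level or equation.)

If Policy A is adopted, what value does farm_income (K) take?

521

Policy A (P + 9):
  P = 69 + 9 = 78
  E = 29
  K = 298 + 78 + 5·29 = 521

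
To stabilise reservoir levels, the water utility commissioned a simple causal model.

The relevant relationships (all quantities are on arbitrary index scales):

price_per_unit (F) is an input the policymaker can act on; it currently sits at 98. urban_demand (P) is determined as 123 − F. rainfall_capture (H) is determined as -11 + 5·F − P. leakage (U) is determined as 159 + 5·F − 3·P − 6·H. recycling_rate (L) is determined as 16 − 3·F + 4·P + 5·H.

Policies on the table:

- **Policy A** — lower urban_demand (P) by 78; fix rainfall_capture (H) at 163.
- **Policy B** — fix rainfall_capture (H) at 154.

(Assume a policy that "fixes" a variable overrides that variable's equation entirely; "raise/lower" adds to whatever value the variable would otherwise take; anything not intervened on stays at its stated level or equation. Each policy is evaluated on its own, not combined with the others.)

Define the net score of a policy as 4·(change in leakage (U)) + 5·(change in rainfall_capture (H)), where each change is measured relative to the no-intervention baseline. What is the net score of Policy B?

Baseline:
  F = 98
  P = 123 − 98 = 25
  H = -11 + 5·98 − 25 = 454
  U = 159 + 5·98 − 3·25 − 6·454 = -2150
Policy B (H := 154):
  F = 98
  P = 123 − 98 = 25
  H = 154
  U = 159 + 5·98 − 3·25 − 6·154 = -350
ΔU = -350 − (-2150) = 1800; ΔH = 154 − 454 = -300
Score = 4·1800 + 5·(-300) = 5700

5700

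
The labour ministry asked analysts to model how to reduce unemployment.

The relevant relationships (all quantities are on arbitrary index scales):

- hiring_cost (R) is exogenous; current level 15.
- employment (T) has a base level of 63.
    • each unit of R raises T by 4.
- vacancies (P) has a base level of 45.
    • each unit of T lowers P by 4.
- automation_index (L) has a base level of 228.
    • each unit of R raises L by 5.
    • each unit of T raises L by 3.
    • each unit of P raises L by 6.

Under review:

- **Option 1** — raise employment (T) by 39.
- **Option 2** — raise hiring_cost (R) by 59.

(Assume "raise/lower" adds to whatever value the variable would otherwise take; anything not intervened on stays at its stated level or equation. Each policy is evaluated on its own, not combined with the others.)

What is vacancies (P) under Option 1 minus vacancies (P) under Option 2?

788

Option 1 (T + 39):
  R = 15
  T = 63 + 4·15 (+39 from intervention) = 162
  P = 45 − 4·162 = -603
Option 2 (R + 59):
  R = 15 + 59 = 74
  T = 63 + 4·74 = 359
  P = 45 − 4·359 = -1391
P: -603 − (-1391) = 788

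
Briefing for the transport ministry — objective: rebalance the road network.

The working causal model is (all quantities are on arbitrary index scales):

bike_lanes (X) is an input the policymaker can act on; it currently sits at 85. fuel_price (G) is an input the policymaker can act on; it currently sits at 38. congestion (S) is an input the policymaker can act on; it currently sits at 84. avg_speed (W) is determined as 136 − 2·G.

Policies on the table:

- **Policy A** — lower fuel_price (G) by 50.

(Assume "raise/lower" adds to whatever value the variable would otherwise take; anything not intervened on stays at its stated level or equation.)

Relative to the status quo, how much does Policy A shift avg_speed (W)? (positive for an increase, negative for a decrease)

100

Baseline:
  G = 38
  W = 136 − 2·38 = 60
Policy A (G − 50):
  G = 38 − 50 = -12
  W = 136 − 2·(-12) = 160
Change in W: 160 − 60 = 100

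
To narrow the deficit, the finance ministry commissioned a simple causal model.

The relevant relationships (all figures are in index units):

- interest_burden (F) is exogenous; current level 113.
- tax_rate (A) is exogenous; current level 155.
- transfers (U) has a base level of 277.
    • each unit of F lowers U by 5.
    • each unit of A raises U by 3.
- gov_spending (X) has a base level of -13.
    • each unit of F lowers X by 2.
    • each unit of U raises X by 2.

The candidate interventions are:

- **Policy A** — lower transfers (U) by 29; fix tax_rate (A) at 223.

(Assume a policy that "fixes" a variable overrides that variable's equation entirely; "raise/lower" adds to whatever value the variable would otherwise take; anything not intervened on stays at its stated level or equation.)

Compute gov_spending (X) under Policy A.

465

Policy A (U − 29, A := 223):
  F = 113
  A = 223
  U = 277 − 5·113 + 3·223 (−29 from intervention) = 352
  X = -13 − 2·113 + 2·352 = 465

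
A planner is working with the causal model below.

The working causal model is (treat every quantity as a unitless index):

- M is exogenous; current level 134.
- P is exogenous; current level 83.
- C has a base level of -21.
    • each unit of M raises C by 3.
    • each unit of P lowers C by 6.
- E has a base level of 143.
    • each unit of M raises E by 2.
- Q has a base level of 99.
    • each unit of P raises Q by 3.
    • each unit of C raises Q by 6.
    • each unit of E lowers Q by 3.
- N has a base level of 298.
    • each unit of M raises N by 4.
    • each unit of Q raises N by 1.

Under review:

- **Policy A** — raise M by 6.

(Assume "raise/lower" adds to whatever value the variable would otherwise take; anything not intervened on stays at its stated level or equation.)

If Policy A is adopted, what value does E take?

423

Policy A (M + 6):
  M = 134 + 6 = 140
  E = 143 + 2·140 = 423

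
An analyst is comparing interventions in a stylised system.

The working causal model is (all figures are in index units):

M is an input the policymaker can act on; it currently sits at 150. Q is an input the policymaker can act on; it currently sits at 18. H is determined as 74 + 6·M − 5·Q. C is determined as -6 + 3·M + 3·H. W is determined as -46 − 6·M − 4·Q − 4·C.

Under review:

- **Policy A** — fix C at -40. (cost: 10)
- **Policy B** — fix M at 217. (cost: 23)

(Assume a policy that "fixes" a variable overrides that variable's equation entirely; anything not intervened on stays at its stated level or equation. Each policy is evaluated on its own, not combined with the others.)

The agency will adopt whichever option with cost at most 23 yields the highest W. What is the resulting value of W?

-858

Policy A (C := -40):
  M = 150
  Q = 18
  H = 74 + 6·150 − 5·18 = 884
  C = -40
  W = -46 − 6·150 − 4·18 − 4·(-40) = -858
Policy B (M := 217):
  M = 217
  Q = 18
  H = 74 + 6·217 − 5·18 = 1286
  C = -6 + 3·217 + 3·1286 = 4503
  W = -46 − 6·217 − 4·18 − 4·4503 = -19432
Comparing — Policy A: W=-858, Policy B: W=-19432. Highest is -858 (Policy A).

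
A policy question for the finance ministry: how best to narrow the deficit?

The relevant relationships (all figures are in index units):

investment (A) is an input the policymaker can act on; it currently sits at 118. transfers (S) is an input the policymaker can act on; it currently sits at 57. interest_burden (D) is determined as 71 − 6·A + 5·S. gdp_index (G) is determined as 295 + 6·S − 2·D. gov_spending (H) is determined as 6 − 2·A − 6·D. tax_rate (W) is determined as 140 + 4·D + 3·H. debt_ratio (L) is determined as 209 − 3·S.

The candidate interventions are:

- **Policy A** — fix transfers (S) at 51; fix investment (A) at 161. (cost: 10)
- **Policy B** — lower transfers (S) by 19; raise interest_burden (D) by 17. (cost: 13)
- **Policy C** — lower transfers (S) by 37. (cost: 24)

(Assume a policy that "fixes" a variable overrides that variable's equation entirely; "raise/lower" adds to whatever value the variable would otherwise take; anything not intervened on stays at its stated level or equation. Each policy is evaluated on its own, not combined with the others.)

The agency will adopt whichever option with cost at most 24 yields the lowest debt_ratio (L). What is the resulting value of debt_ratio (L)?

Policy A (S := 51, A := 161):
  S = 51
  L = 209 − 3·51 = 56
Policy B (S − 19, D + 17):
  S = 57 − 19 = 38
  L = 209 − 3·38 = 95
Policy C (S − 37):
  S = 57 − 37 = 20
  L = 209 − 3·20 = 149
Comparing — Policy A: L=56, Policy B: L=95, Policy C: L=149. Lowest is 56 (Policy A).

56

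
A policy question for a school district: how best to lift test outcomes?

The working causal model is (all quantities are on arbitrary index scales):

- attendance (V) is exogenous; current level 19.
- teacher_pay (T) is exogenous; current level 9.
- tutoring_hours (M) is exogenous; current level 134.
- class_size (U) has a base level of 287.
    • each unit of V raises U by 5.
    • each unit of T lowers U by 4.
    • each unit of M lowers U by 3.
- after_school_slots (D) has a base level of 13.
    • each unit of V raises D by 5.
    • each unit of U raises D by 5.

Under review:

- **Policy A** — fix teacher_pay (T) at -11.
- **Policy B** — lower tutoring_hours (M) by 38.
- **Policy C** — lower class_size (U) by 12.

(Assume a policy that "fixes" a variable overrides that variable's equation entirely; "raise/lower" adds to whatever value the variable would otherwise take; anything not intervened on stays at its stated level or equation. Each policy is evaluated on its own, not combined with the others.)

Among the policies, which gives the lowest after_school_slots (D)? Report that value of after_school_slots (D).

-232

Policy A (T := -11):
  V = 19
  T = -11
  M = 134
  U = 287 + 5·19 − 4·(-11) − 3·134 = 24
  D = 13 + 5·19 + 5·24 = 228
Policy B (M − 38):
  V = 19
  T = 9
  M = 134 − 38 = 96
  U = 287 + 5·19 − 4·9 − 3·96 = 58
  D = 13 + 5·19 + 5·58 = 398
Policy C (U − 12):
  V = 19
  T = 9
  M = 134
  U = 287 + 5·19 − 4·9 − 3·134 (−12 from intervention) = -68
  D = 13 + 5·19 + 5·(-68) = -232
Comparing — Policy A: D=228, Policy B: D=398, Policy C: D=-232. Lowest is -232 (Policy C).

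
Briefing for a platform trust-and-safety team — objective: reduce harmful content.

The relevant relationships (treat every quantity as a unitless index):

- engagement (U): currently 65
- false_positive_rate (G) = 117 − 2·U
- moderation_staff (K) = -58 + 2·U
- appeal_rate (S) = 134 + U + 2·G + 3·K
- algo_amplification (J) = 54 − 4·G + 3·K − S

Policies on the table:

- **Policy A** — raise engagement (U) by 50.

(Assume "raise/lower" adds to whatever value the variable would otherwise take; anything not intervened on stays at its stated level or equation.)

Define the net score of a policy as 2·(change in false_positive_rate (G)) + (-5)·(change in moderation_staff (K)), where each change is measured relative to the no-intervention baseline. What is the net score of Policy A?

-700

Baseline:
  U = 65
  G = 117 − 2·65 = -13
  K = -58 + 2·65 = 72
Policy A (U + 50):
  U = 65 + 50 = 115
  G = 117 − 2·115 = -113
  K = -58 + 2·115 = 172
ΔG = -113 − (-13) = -100; ΔK = 172 − 72 = 100
Score = 2·(-100) + (-5)·100 = -700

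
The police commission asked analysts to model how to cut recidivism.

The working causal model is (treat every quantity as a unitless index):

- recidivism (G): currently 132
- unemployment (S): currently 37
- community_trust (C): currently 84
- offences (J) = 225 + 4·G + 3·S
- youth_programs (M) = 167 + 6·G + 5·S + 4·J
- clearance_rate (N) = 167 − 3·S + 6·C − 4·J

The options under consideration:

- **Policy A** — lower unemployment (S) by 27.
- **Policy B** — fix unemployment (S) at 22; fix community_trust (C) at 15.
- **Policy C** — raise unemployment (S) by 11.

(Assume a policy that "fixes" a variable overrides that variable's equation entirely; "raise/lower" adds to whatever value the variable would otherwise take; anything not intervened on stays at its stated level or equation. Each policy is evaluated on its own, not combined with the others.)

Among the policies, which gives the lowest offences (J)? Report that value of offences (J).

Policy A (S − 27):
  G = 132
  S = 37 − 27 = 10
  J = 225 + 4·132 + 3·10 = 783
Policy B (S := 22, C := 15):
  G = 132
  S = 22
  J = 225 + 4·132 + 3·22 = 819
Policy C (S + 11):
  G = 132
  S = 37 + 11 = 48
  J = 225 + 4·132 + 3·48 = 897
Comparing — Policy A: J=783, Policy B: J=819, Policy C: J=897. Lowest is 783 (Policy A).

783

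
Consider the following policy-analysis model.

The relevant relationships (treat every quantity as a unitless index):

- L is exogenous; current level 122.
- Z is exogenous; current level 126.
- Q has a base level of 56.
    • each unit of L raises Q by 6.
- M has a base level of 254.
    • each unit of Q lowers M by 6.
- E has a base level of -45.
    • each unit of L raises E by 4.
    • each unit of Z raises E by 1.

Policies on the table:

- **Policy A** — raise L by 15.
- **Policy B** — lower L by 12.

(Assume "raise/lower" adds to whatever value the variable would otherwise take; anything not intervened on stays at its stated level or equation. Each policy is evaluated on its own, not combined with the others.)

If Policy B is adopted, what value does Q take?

Policy B (L − 12):
  L = 122 − 12 = 110
  Q = 56 + 6·110 = 716

716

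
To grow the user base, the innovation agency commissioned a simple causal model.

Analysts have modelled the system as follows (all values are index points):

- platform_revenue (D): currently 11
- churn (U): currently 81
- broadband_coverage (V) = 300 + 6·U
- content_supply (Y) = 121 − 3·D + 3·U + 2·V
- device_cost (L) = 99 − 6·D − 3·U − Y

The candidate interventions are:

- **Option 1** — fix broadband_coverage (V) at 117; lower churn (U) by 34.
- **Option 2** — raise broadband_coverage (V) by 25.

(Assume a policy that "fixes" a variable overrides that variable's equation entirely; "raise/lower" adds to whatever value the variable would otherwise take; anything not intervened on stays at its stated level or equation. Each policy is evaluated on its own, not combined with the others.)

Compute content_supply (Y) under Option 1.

463

Option 1 (V := 117, U − 34):
  D = 11
  U = 81 − 34 = 47
  V = 117
  Y = 121 − 3·11 + 3·47 + 2·117 = 463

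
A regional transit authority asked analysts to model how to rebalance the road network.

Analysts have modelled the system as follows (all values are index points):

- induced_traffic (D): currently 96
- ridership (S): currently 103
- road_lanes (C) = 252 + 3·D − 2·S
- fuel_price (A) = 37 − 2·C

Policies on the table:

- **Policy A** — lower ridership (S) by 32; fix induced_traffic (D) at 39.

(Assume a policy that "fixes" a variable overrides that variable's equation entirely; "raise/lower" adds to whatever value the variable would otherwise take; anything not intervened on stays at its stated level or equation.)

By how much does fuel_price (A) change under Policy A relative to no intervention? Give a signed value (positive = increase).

214

Baseline:
  D = 96
  S = 103
  C = 252 + 3·96 − 2·103 = 334
  A = 37 − 2·334 = -631
Policy A (S − 32, D := 39):
  D = 39
  S = 103 − 32 = 71
  C = 252 + 3·39 − 2·71 = 227
  A = 37 − 2·227 = -417
Change in A: -417 − (-631) = 214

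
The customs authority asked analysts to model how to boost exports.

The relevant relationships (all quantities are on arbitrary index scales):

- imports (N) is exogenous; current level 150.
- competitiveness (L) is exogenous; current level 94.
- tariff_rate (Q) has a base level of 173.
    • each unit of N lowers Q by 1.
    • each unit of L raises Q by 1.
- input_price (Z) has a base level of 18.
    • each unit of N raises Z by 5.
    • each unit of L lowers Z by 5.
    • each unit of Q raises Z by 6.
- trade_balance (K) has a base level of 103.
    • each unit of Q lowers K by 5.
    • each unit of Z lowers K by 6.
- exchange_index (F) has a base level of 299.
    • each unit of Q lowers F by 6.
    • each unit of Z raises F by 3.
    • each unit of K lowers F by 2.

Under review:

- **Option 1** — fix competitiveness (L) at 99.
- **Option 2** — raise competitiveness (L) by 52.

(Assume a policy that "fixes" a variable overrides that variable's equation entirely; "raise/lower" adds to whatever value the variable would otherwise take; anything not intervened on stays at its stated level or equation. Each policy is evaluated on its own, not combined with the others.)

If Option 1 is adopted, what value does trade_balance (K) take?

Option 1 (L := 99):
  N = 150
  L = 99
  Q = 173 − 150 + 99 = 122
  Z = 18 + 5·150 − 5·99 + 6·122 = 1005
  K = 103 − 5·122 − 6·1005 = -6537

-6537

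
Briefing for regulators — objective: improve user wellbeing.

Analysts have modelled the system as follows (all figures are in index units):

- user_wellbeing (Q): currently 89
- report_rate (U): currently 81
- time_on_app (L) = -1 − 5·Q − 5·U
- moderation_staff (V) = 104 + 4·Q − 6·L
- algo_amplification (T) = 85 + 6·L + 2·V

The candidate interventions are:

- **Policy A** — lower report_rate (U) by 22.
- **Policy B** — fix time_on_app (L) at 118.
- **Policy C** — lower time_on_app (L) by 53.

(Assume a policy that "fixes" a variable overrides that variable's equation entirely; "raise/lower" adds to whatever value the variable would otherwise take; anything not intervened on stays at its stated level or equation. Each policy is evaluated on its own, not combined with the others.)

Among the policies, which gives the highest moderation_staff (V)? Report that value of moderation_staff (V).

Policy A (U − 22):
  Q = 89
  U = 81 − 22 = 59
  L = -1 − 5·89 − 5·59 = -741
  V = 104 + 4·89 − 6·(-741) = 4906
Policy B (L := 118):
  Q = 89
  U = 81
  L = 118
  V = 104 + 4·89 − 6·118 = -248
Policy C (L − 53):
  Q = 89
  U = 81
  L = -1 − 5·89 − 5·81 (−53 from intervention) = -904
  V = 104 + 4·89 − 6·(-904) = 5884
Comparing — Policy A: V=4906, Policy B: V=-248, Policy C: V=5884. Highest is 5884 (Policy C).

5884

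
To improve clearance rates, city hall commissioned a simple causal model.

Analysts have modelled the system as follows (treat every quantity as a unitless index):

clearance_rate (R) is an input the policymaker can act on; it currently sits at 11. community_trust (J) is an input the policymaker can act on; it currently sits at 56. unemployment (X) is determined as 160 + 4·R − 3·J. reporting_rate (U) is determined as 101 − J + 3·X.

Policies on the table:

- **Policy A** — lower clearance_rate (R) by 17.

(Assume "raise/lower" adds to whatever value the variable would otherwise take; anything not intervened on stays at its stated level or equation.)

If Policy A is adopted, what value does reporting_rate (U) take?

Policy A (R − 17):
  R = 11 − 17 = -6
  J = 56
  X = 160 + 4·(-6) − 3·56 = -32
  U = 101 − 56 + 3·(-32) = -51

-51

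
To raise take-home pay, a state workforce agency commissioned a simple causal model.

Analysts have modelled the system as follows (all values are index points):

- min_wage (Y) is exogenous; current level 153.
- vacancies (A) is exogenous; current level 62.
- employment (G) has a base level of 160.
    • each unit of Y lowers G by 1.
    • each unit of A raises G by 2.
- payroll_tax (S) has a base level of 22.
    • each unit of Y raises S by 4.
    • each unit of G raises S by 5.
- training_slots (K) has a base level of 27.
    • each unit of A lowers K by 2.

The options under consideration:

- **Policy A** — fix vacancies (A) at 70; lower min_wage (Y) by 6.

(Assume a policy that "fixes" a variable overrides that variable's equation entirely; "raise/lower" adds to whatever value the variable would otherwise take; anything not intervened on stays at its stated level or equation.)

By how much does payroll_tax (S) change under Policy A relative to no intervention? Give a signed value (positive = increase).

86

Baseline:
  Y = 153
  A = 62
  G = 160 − 153 + 2·62 = 131
  S = 22 + 4·153 + 5·131 = 1289
Policy A (A := 70, Y − 6):
  Y = 153 − 6 = 147
  A = 70
  G = 160 − 147 + 2·70 = 153
  S = 22 + 4·147 + 5·153 = 1375
Change in S: 1375 − 1289 = 86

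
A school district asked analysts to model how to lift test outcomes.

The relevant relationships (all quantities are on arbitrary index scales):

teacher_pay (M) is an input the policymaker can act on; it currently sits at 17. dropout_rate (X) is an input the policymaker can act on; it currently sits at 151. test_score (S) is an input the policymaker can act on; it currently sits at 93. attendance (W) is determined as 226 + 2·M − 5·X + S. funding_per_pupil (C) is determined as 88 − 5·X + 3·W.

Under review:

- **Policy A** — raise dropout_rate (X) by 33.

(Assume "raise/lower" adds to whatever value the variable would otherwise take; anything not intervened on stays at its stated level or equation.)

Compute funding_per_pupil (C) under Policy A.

Policy A (X + 33):
  M = 17
  X = 151 + 33 = 184
  S = 93
  W = 226 + 2·17 − 5·184 + 93 = -567
  C = 88 − 5·184 + 3·(-567) = -2533

-2533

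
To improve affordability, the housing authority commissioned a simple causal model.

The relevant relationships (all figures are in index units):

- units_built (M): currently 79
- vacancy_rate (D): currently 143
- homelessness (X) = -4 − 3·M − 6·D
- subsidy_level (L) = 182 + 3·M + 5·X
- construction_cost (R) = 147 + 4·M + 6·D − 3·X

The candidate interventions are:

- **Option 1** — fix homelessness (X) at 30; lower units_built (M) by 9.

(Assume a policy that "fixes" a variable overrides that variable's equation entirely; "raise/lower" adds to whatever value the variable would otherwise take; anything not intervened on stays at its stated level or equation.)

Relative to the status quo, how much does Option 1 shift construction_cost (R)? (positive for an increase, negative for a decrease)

-3423

Baseline:
  M = 79
  D = 143
  X = -4 − 3·79 − 6·143 = -1099
  R = 147 + 4·79 + 6·143 − 3·(-1099) = 4618
Option 1 (X := 30, M − 9):
  M = 79 − 9 = 70
  D = 143
  X = 30
  R = 147 + 4·70 + 6·143 − 3·30 = 1195
Change in R: 1195 − 4618 = -3423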